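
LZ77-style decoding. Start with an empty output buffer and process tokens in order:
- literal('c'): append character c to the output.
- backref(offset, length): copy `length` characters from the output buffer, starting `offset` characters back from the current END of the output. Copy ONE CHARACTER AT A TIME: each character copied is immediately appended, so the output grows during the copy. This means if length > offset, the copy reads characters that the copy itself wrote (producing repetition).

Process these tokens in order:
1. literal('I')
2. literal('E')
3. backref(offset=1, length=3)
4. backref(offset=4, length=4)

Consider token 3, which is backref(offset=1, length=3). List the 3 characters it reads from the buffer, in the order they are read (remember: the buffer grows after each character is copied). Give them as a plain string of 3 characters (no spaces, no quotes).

Token 1: literal('I'). Output: "I"
Token 2: literal('E'). Output: "IE"
Token 3: backref(off=1, len=3). Buffer before: "IE" (len 2)
  byte 1: read out[1]='E', append. Buffer now: "IEE"
  byte 2: read out[2]='E', append. Buffer now: "IEEE"
  byte 3: read out[3]='E', append. Buffer now: "IEEEE"

Answer: EEE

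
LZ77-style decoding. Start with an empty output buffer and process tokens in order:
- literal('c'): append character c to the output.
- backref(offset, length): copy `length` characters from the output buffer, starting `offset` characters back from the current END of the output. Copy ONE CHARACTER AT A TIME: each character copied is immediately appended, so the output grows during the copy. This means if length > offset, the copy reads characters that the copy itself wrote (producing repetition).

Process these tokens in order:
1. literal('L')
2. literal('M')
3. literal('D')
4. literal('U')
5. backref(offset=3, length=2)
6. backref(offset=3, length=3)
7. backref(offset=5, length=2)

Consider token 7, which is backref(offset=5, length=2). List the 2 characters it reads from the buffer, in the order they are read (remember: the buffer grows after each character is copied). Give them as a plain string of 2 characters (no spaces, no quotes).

Answer: MD

Derivation:
Token 1: literal('L'). Output: "L"
Token 2: literal('M'). Output: "LM"
Token 3: literal('D'). Output: "LMD"
Token 4: literal('U'). Output: "LMDU"
Token 5: backref(off=3, len=2). Copied 'MD' from pos 1. Output: "LMDUMD"
Token 6: backref(off=3, len=3). Copied 'UMD' from pos 3. Output: "LMDUMDUMD"
Token 7: backref(off=5, len=2). Buffer before: "LMDUMDUMD" (len 9)
  byte 1: read out[4]='M', append. Buffer now: "LMDUMDUMDM"
  byte 2: read out[5]='D', append. Buffer now: "LMDUMDUMDMD"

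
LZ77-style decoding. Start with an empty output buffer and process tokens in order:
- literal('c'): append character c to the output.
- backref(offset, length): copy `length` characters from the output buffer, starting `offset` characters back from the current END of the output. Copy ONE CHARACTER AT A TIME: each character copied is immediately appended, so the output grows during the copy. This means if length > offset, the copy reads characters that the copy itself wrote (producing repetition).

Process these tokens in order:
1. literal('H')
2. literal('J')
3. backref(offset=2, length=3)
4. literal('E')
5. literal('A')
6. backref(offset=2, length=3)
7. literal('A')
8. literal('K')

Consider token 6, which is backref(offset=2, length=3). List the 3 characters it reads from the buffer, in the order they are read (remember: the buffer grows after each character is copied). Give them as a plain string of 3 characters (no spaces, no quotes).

Token 1: literal('H'). Output: "H"
Token 2: literal('J'). Output: "HJ"
Token 3: backref(off=2, len=3) (overlapping!). Copied 'HJH' from pos 0. Output: "HJHJH"
Token 4: literal('E'). Output: "HJHJHE"
Token 5: literal('A'). Output: "HJHJHEA"
Token 6: backref(off=2, len=3). Buffer before: "HJHJHEA" (len 7)
  byte 1: read out[5]='E', append. Buffer now: "HJHJHEAE"
  byte 2: read out[6]='A', append. Buffer now: "HJHJHEAEA"
  byte 3: read out[7]='E', append. Buffer now: "HJHJHEAEAE"

Answer: EAE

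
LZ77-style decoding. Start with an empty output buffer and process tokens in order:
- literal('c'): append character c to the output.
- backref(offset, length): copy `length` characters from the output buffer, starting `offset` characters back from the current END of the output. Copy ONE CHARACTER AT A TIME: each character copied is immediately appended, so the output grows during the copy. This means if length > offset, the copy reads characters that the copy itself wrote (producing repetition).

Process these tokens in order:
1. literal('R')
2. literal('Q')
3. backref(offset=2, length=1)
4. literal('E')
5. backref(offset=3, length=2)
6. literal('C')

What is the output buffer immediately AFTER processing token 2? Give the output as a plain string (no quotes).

Answer: RQ

Derivation:
Token 1: literal('R'). Output: "R"
Token 2: literal('Q'). Output: "RQ"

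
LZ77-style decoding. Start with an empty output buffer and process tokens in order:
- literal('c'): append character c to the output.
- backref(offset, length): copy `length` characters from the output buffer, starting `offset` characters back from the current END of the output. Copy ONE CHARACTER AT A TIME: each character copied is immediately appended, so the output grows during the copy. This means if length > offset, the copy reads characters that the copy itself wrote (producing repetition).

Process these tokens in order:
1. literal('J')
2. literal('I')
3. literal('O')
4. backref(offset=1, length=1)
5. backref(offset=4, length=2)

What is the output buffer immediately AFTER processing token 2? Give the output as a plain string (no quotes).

Token 1: literal('J'). Output: "J"
Token 2: literal('I'). Output: "JI"

Answer: JI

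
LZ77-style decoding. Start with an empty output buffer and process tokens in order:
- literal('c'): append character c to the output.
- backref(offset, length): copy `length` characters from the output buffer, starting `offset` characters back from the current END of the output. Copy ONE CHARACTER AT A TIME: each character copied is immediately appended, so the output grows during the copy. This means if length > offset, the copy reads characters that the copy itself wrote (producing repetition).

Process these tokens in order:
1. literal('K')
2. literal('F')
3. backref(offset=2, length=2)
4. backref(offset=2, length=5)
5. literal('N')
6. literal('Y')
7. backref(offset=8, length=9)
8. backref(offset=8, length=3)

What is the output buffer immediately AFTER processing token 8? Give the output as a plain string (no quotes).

Answer: KFKFKFKFKNYFKFKFKNYFKFK

Derivation:
Token 1: literal('K'). Output: "K"
Token 2: literal('F'). Output: "KF"
Token 3: backref(off=2, len=2). Copied 'KF' from pos 0. Output: "KFKF"
Token 4: backref(off=2, len=5) (overlapping!). Copied 'KFKFK' from pos 2. Output: "KFKFKFKFK"
Token 5: literal('N'). Output: "KFKFKFKFKN"
Token 6: literal('Y'). Output: "KFKFKFKFKNY"
Token 7: backref(off=8, len=9) (overlapping!). Copied 'FKFKFKNYF' from pos 3. Output: "KFKFKFKFKNYFKFKFKNYF"
Token 8: backref(off=8, len=3). Copied 'KFK' from pos 12. Output: "KFKFKFKFKNYFKFKFKNYFKFK"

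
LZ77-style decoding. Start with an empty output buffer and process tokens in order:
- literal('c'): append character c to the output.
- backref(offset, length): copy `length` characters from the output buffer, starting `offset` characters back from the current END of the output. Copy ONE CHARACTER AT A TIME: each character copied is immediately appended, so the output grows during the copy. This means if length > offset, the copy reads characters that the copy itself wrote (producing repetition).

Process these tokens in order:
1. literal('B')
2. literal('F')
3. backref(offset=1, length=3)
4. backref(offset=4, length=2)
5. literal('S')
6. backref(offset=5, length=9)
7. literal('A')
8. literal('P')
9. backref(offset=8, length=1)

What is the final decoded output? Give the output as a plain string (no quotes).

Answer: BFFFFFFSFFFFSFFFFAPF

Derivation:
Token 1: literal('B'). Output: "B"
Token 2: literal('F'). Output: "BF"
Token 3: backref(off=1, len=3) (overlapping!). Copied 'FFF' from pos 1. Output: "BFFFF"
Token 4: backref(off=4, len=2). Copied 'FF' from pos 1. Output: "BFFFFFF"
Token 5: literal('S'). Output: "BFFFFFFS"
Token 6: backref(off=5, len=9) (overlapping!). Copied 'FFFFSFFFF' from pos 3. Output: "BFFFFFFSFFFFSFFFF"
Token 7: literal('A'). Output: "BFFFFFFSFFFFSFFFFA"
Token 8: literal('P'). Output: "BFFFFFFSFFFFSFFFFAP"
Token 9: backref(off=8, len=1). Copied 'F' from pos 11. Output: "BFFFFFFSFFFFSFFFFAPF"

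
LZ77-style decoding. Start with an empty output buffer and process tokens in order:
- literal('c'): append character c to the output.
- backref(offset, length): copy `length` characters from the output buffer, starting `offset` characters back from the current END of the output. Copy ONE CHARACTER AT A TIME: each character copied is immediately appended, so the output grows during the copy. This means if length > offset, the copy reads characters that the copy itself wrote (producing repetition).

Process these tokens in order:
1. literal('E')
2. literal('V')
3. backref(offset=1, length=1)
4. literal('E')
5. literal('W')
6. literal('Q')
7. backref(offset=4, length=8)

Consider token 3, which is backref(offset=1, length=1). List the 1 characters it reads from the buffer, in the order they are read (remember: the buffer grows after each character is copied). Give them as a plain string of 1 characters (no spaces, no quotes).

Answer: V

Derivation:
Token 1: literal('E'). Output: "E"
Token 2: literal('V'). Output: "EV"
Token 3: backref(off=1, len=1). Buffer before: "EV" (len 2)
  byte 1: read out[1]='V', append. Buffer now: "EVV"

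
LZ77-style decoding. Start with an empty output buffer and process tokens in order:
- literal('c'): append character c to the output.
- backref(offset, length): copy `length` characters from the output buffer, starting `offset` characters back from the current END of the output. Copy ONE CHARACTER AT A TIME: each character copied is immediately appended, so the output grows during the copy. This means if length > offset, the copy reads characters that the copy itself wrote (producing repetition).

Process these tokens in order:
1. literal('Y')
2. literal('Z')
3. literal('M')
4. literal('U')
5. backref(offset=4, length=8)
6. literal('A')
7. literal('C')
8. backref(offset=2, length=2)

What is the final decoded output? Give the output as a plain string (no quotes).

Token 1: literal('Y'). Output: "Y"
Token 2: literal('Z'). Output: "YZ"
Token 3: literal('M'). Output: "YZM"
Token 4: literal('U'). Output: "YZMU"
Token 5: backref(off=4, len=8) (overlapping!). Copied 'YZMUYZMU' from pos 0. Output: "YZMUYZMUYZMU"
Token 6: literal('A'). Output: "YZMUYZMUYZMUA"
Token 7: literal('C'). Output: "YZMUYZMUYZMUAC"
Token 8: backref(off=2, len=2). Copied 'AC' from pos 12. Output: "YZMUYZMUYZMUACAC"

Answer: YZMUYZMUYZMUACAC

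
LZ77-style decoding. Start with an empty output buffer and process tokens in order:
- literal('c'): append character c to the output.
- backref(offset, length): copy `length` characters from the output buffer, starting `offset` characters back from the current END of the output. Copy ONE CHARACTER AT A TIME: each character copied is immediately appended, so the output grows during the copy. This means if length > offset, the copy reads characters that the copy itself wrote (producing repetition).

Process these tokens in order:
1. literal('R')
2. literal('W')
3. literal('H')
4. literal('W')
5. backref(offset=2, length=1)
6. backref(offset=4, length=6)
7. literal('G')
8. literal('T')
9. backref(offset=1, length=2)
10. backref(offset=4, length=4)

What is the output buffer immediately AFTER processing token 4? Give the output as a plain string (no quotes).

Answer: RWHW

Derivation:
Token 1: literal('R'). Output: "R"
Token 2: literal('W'). Output: "RW"
Token 3: literal('H'). Output: "RWH"
Token 4: literal('W'). Output: "RWHW"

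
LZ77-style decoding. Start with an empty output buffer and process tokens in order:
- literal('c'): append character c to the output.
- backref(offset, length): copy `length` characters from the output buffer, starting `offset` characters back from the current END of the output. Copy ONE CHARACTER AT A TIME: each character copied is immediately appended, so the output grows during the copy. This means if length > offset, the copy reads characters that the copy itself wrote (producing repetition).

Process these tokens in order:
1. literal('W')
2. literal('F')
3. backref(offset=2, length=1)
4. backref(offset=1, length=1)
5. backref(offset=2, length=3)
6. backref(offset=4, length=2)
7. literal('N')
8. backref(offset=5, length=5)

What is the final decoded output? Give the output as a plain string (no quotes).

Answer: WFWWWWWWWNWWWWN

Derivation:
Token 1: literal('W'). Output: "W"
Token 2: literal('F'). Output: "WF"
Token 3: backref(off=2, len=1). Copied 'W' from pos 0. Output: "WFW"
Token 4: backref(off=1, len=1). Copied 'W' from pos 2. Output: "WFWW"
Token 5: backref(off=2, len=3) (overlapping!). Copied 'WWW' from pos 2. Output: "WFWWWWW"
Token 6: backref(off=4, len=2). Copied 'WW' from pos 3. Output: "WFWWWWWWW"
Token 7: literal('N'). Output: "WFWWWWWWWN"
Token 8: backref(off=5, len=5). Copied 'WWWWN' from pos 5. Output: "WFWWWWWWWNWWWWN"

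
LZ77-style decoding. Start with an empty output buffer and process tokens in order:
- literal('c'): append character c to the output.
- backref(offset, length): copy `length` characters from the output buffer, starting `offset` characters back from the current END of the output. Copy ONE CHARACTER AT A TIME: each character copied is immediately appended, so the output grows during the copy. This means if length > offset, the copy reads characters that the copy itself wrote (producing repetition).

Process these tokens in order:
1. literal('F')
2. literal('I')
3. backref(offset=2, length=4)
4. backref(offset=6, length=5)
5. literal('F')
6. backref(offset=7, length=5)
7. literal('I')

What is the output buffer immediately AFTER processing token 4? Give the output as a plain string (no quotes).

Token 1: literal('F'). Output: "F"
Token 2: literal('I'). Output: "FI"
Token 3: backref(off=2, len=4) (overlapping!). Copied 'FIFI' from pos 0. Output: "FIFIFI"
Token 4: backref(off=6, len=5). Copied 'FIFIF' from pos 0. Output: "FIFIFIFIFIF"

Answer: FIFIFIFIFIF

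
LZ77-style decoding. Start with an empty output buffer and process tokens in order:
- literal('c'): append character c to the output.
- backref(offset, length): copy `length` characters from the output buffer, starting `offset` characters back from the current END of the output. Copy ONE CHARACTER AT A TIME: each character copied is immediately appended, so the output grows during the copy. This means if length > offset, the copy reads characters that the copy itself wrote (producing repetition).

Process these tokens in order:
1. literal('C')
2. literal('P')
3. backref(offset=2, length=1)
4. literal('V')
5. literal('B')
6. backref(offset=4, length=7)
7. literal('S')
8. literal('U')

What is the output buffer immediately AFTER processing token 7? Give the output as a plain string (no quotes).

Answer: CPCVBPCVBPCVS

Derivation:
Token 1: literal('C'). Output: "C"
Token 2: literal('P'). Output: "CP"
Token 3: backref(off=2, len=1). Copied 'C' from pos 0. Output: "CPC"
Token 4: literal('V'). Output: "CPCV"
Token 5: literal('B'). Output: "CPCVB"
Token 6: backref(off=4, len=7) (overlapping!). Copied 'PCVBPCV' from pos 1. Output: "CPCVBPCVBPCV"
Token 7: literal('S'). Output: "CPCVBPCVBPCVS"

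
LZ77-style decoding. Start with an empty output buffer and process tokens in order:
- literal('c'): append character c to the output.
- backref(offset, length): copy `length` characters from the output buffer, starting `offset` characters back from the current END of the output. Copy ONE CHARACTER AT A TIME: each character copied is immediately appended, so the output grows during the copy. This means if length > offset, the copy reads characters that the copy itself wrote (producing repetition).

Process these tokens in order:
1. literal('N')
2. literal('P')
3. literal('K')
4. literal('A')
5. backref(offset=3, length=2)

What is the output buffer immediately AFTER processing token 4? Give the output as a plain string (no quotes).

Token 1: literal('N'). Output: "N"
Token 2: literal('P'). Output: "NP"
Token 3: literal('K'). Output: "NPK"
Token 4: literal('A'). Output: "NPKA"

Answer: NPKA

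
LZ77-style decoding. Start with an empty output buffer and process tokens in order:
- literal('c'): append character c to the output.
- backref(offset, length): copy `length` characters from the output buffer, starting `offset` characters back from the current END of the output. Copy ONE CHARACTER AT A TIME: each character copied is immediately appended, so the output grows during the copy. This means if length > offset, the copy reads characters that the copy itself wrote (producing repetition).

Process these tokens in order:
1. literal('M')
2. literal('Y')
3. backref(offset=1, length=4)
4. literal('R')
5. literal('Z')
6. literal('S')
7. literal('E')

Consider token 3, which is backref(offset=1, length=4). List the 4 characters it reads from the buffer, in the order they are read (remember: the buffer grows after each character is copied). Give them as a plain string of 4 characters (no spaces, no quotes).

Token 1: literal('M'). Output: "M"
Token 2: literal('Y'). Output: "MY"
Token 3: backref(off=1, len=4). Buffer before: "MY" (len 2)
  byte 1: read out[1]='Y', append. Buffer now: "MYY"
  byte 2: read out[2]='Y', append. Buffer now: "MYYY"
  byte 3: read out[3]='Y', append. Buffer now: "MYYYY"
  byte 4: read out[4]='Y', append. Buffer now: "MYYYYY"

Answer: YYYY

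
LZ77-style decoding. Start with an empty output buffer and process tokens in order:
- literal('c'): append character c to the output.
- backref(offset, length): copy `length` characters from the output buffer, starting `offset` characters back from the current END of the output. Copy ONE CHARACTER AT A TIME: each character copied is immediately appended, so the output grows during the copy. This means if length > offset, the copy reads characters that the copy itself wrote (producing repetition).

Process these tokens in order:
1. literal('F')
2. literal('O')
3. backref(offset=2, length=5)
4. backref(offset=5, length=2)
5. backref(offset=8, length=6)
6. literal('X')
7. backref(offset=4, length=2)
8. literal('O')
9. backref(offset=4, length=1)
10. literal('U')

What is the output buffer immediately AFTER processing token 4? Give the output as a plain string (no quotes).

Answer: FOFOFOFFO

Derivation:
Token 1: literal('F'). Output: "F"
Token 2: literal('O'). Output: "FO"
Token 3: backref(off=2, len=5) (overlapping!). Copied 'FOFOF' from pos 0. Output: "FOFOFOF"
Token 4: backref(off=5, len=2). Copied 'FO' from pos 2. Output: "FOFOFOFFO"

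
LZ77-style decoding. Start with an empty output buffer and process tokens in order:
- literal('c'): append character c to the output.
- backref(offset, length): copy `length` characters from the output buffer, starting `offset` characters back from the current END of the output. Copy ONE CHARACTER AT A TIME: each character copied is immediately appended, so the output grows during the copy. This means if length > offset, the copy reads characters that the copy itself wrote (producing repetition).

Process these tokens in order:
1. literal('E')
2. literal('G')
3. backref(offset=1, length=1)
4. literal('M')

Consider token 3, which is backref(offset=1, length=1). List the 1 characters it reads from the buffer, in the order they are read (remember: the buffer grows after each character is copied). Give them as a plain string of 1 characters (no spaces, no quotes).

Answer: G

Derivation:
Token 1: literal('E'). Output: "E"
Token 2: literal('G'). Output: "EG"
Token 3: backref(off=1, len=1). Buffer before: "EG" (len 2)
  byte 1: read out[1]='G', append. Buffer now: "EGG"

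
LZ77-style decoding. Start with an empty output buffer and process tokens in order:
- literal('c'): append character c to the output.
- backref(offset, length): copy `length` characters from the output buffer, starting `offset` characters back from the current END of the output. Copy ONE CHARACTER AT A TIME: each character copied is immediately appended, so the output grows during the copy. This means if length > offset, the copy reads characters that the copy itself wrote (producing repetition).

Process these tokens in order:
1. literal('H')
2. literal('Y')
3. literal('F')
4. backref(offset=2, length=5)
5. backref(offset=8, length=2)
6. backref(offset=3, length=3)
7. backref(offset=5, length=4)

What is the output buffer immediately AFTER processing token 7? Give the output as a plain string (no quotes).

Token 1: literal('H'). Output: "H"
Token 2: literal('Y'). Output: "HY"
Token 3: literal('F'). Output: "HYF"
Token 4: backref(off=2, len=5) (overlapping!). Copied 'YFYFY' from pos 1. Output: "HYFYFYFY"
Token 5: backref(off=8, len=2). Copied 'HY' from pos 0. Output: "HYFYFYFYHY"
Token 6: backref(off=3, len=3). Copied 'YHY' from pos 7. Output: "HYFYFYFYHYYHY"
Token 7: backref(off=5, len=4). Copied 'HYYH' from pos 8. Output: "HYFYFYFYHYYHYHYYH"

Answer: HYFYFYFYHYYHYHYYH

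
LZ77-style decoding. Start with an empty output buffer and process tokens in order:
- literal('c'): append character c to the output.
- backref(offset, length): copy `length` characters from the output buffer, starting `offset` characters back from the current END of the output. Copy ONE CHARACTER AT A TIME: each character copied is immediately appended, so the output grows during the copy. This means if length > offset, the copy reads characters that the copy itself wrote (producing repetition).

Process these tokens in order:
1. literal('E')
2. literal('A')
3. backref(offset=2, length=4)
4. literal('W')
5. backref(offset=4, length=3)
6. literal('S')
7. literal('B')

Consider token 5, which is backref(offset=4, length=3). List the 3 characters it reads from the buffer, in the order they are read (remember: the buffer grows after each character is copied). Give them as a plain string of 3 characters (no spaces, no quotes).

Answer: AEA

Derivation:
Token 1: literal('E'). Output: "E"
Token 2: literal('A'). Output: "EA"
Token 3: backref(off=2, len=4) (overlapping!). Copied 'EAEA' from pos 0. Output: "EAEAEA"
Token 4: literal('W'). Output: "EAEAEAW"
Token 5: backref(off=4, len=3). Buffer before: "EAEAEAW" (len 7)
  byte 1: read out[3]='A', append. Buffer now: "EAEAEAWA"
  byte 2: read out[4]='E', append. Buffer now: "EAEAEAWAE"
  byte 3: read out[5]='A', append. Buffer now: "EAEAEAWAEA"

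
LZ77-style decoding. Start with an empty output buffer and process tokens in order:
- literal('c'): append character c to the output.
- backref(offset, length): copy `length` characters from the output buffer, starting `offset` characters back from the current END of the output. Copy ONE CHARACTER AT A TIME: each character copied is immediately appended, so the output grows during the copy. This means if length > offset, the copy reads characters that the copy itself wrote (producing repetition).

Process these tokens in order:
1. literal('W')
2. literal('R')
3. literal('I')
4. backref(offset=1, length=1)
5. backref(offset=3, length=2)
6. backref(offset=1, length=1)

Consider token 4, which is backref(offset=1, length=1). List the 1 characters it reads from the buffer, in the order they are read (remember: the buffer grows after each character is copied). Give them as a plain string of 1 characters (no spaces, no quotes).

Answer: I

Derivation:
Token 1: literal('W'). Output: "W"
Token 2: literal('R'). Output: "WR"
Token 3: literal('I'). Output: "WRI"
Token 4: backref(off=1, len=1). Buffer before: "WRI" (len 3)
  byte 1: read out[2]='I', append. Buffer now: "WRII"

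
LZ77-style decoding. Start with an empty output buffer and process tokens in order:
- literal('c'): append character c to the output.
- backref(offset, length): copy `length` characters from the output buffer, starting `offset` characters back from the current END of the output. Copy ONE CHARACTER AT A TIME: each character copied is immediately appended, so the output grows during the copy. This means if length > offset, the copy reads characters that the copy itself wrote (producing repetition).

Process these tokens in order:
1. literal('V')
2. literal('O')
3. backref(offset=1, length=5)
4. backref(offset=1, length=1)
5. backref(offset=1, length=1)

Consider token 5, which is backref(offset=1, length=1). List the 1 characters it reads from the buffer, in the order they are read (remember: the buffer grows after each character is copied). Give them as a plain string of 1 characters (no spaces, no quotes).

Answer: O

Derivation:
Token 1: literal('V'). Output: "V"
Token 2: literal('O'). Output: "VO"
Token 3: backref(off=1, len=5) (overlapping!). Copied 'OOOOO' from pos 1. Output: "VOOOOOO"
Token 4: backref(off=1, len=1). Copied 'O' from pos 6. Output: "VOOOOOOO"
Token 5: backref(off=1, len=1). Buffer before: "VOOOOOOO" (len 8)
  byte 1: read out[7]='O', append. Buffer now: "VOOOOOOOO"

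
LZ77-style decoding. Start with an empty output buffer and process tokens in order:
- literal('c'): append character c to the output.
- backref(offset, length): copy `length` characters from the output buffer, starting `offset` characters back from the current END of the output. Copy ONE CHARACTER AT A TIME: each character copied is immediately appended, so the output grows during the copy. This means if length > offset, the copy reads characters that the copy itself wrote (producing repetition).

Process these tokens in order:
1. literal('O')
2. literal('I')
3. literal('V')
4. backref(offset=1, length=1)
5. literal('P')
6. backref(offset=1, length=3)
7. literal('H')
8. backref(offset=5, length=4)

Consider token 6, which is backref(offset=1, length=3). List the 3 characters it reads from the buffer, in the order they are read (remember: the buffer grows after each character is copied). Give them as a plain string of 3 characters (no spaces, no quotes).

Token 1: literal('O'). Output: "O"
Token 2: literal('I'). Output: "OI"
Token 3: literal('V'). Output: "OIV"
Token 4: backref(off=1, len=1). Copied 'V' from pos 2. Output: "OIVV"
Token 5: literal('P'). Output: "OIVVP"
Token 6: backref(off=1, len=3). Buffer before: "OIVVP" (len 5)
  byte 1: read out[4]='P', append. Buffer now: "OIVVPP"
  byte 2: read out[5]='P', append. Buffer now: "OIVVPPP"
  byte 3: read out[6]='P', append. Buffer now: "OIVVPPPP"

Answer: PPP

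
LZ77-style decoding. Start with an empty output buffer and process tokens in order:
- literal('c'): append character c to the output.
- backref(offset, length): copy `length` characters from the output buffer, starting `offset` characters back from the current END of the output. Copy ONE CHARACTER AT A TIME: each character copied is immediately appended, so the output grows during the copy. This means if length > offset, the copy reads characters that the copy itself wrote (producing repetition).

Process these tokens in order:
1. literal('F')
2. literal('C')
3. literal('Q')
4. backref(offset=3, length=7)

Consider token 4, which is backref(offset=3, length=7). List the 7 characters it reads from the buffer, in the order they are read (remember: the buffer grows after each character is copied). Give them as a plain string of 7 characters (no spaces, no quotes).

Answer: FCQFCQF

Derivation:
Token 1: literal('F'). Output: "F"
Token 2: literal('C'). Output: "FC"
Token 3: literal('Q'). Output: "FCQ"
Token 4: backref(off=3, len=7). Buffer before: "FCQ" (len 3)
  byte 1: read out[0]='F', append. Buffer now: "FCQF"
  byte 2: read out[1]='C', append. Buffer now: "FCQFC"
  byte 3: read out[2]='Q', append. Buffer now: "FCQFCQ"
  byte 4: read out[3]='F', append. Buffer now: "FCQFCQF"
  byte 5: read out[4]='C', append. Buffer now: "FCQFCQFC"
  byte 6: read out[5]='Q', append. Buffer now: "FCQFCQFCQ"
  byte 7: read out[6]='F', append. Buffer now: "FCQFCQFCQF"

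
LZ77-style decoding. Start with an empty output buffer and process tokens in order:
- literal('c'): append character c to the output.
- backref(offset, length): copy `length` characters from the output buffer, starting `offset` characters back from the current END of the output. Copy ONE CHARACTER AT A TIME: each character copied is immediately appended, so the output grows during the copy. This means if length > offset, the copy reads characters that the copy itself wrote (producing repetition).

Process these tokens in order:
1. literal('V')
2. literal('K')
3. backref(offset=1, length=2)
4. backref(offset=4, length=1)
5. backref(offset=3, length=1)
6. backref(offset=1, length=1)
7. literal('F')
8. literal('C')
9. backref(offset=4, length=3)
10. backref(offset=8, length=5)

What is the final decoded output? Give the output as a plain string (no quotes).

Token 1: literal('V'). Output: "V"
Token 2: literal('K'). Output: "VK"
Token 3: backref(off=1, len=2) (overlapping!). Copied 'KK' from pos 1. Output: "VKKK"
Token 4: backref(off=4, len=1). Copied 'V' from pos 0. Output: "VKKKV"
Token 5: backref(off=3, len=1). Copied 'K' from pos 2. Output: "VKKKVK"
Token 6: backref(off=1, len=1). Copied 'K' from pos 5. Output: "VKKKVKK"
Token 7: literal('F'). Output: "VKKKVKKF"
Token 8: literal('C'). Output: "VKKKVKKFC"
Token 9: backref(off=4, len=3). Copied 'KKF' from pos 5. Output: "VKKKVKKFCKKF"
Token 10: backref(off=8, len=5). Copied 'VKKFC' from pos 4. Output: "VKKKVKKFCKKFVKKFC"

Answer: VKKKVKKFCKKFVKKFC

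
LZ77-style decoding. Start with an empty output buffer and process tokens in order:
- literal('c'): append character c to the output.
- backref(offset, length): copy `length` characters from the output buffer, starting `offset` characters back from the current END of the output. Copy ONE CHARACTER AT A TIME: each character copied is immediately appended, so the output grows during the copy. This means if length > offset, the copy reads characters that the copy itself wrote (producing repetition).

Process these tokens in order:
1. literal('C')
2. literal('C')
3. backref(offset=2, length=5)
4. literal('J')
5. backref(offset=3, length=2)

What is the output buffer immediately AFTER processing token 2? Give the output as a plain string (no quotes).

Answer: CC

Derivation:
Token 1: literal('C'). Output: "C"
Token 2: literal('C'). Output: "CC"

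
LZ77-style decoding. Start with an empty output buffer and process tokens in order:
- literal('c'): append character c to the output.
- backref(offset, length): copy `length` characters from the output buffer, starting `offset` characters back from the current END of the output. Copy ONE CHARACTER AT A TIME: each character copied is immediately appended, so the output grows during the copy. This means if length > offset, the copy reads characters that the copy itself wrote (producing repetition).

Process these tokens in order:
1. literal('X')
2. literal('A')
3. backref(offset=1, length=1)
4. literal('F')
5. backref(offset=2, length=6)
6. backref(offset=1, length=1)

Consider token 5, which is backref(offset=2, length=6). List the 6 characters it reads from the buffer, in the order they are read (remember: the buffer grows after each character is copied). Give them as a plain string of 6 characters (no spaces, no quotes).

Answer: AFAFAF

Derivation:
Token 1: literal('X'). Output: "X"
Token 2: literal('A'). Output: "XA"
Token 3: backref(off=1, len=1). Copied 'A' from pos 1. Output: "XAA"
Token 4: literal('F'). Output: "XAAF"
Token 5: backref(off=2, len=6). Buffer before: "XAAF" (len 4)
  byte 1: read out[2]='A', append. Buffer now: "XAAFA"
  byte 2: read out[3]='F', append. Buffer now: "XAAFAF"
  byte 3: read out[4]='A', append. Buffer now: "XAAFAFA"
  byte 4: read out[5]='F', append. Buffer now: "XAAFAFAF"
  byte 5: read out[6]='A', append. Buffer now: "XAAFAFAFA"
  byte 6: read out[7]='F', append. Buffer now: "XAAFAFAFAF"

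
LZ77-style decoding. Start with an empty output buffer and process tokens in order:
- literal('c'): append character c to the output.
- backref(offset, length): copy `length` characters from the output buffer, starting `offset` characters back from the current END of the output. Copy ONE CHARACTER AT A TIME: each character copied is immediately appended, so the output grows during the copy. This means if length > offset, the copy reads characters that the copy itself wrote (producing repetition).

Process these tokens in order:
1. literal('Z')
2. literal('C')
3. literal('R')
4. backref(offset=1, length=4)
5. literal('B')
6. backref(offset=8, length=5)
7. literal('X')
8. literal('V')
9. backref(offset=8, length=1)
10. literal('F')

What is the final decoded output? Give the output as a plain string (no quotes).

Token 1: literal('Z'). Output: "Z"
Token 2: literal('C'). Output: "ZC"
Token 3: literal('R'). Output: "ZCR"
Token 4: backref(off=1, len=4) (overlapping!). Copied 'RRRR' from pos 2. Output: "ZCRRRRR"
Token 5: literal('B'). Output: "ZCRRRRRB"
Token 6: backref(off=8, len=5). Copied 'ZCRRR' from pos 0. Output: "ZCRRRRRBZCRRR"
Token 7: literal('X'). Output: "ZCRRRRRBZCRRRX"
Token 8: literal('V'). Output: "ZCRRRRRBZCRRRXV"
Token 9: backref(off=8, len=1). Copied 'B' from pos 7. Output: "ZCRRRRRBZCRRRXVB"
Token 10: literal('F'). Output: "ZCRRRRRBZCRRRXVBF"

Answer: ZCRRRRRBZCRRRXVBF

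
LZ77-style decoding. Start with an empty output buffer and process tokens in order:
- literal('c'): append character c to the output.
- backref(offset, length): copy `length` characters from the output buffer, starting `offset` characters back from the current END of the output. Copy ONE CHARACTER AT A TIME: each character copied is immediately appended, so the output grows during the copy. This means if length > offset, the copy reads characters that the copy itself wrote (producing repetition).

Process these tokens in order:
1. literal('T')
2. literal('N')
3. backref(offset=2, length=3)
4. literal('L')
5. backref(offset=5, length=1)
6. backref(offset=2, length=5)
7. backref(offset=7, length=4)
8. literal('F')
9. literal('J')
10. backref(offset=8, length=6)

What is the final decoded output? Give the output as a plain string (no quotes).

Token 1: literal('T'). Output: "T"
Token 2: literal('N'). Output: "TN"
Token 3: backref(off=2, len=3) (overlapping!). Copied 'TNT' from pos 0. Output: "TNTNT"
Token 4: literal('L'). Output: "TNTNTL"
Token 5: backref(off=5, len=1). Copied 'N' from pos 1. Output: "TNTNTLN"
Token 6: backref(off=2, len=5) (overlapping!). Copied 'LNLNL' from pos 5. Output: "TNTNTLNLNLNL"
Token 7: backref(off=7, len=4). Copied 'LNLN' from pos 5. Output: "TNTNTLNLNLNLLNLN"
Token 8: literal('F'). Output: "TNTNTLNLNLNLLNLNF"
Token 9: literal('J'). Output: "TNTNTLNLNLNLLNLNFJ"
Token 10: backref(off=8, len=6). Copied 'NLLNLN' from pos 10. Output: "TNTNTLNLNLNLLNLNFJNLLNLN"

Answer: TNTNTLNLNLNLLNLNFJNLLNLN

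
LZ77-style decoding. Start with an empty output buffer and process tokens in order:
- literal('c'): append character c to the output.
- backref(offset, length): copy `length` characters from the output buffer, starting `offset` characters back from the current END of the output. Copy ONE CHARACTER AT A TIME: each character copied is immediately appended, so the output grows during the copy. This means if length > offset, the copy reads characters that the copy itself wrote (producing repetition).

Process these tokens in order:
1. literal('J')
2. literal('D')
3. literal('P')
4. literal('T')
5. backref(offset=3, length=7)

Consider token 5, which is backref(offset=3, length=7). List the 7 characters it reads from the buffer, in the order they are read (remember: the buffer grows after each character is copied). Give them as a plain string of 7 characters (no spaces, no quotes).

Token 1: literal('J'). Output: "J"
Token 2: literal('D'). Output: "JD"
Token 3: literal('P'). Output: "JDP"
Token 4: literal('T'). Output: "JDPT"
Token 5: backref(off=3, len=7). Buffer before: "JDPT" (len 4)
  byte 1: read out[1]='D', append. Buffer now: "JDPTD"
  byte 2: read out[2]='P', append. Buffer now: "JDPTDP"
  byte 3: read out[3]='T', append. Buffer now: "JDPTDPT"
  byte 4: read out[4]='D', append. Buffer now: "JDPTDPTD"
  byte 5: read out[5]='P', append. Buffer now: "JDPTDPTDP"
  byte 6: read out[6]='T', append. Buffer now: "JDPTDPTDPT"
  byte 7: read out[7]='D', append. Buffer now: "JDPTDPTDPTD"

Answer: DPTDPTD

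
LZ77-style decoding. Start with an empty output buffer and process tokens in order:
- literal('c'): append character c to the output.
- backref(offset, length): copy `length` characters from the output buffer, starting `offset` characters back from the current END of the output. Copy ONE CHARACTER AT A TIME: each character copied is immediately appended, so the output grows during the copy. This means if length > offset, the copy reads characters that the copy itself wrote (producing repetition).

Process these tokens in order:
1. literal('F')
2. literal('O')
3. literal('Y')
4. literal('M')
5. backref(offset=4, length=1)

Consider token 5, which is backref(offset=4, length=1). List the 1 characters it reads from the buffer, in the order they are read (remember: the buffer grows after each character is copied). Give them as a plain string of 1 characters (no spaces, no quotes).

Token 1: literal('F'). Output: "F"
Token 2: literal('O'). Output: "FO"
Token 3: literal('Y'). Output: "FOY"
Token 4: literal('M'). Output: "FOYM"
Token 5: backref(off=4, len=1). Buffer before: "FOYM" (len 4)
  byte 1: read out[0]='F', append. Buffer now: "FOYMF"

Answer: F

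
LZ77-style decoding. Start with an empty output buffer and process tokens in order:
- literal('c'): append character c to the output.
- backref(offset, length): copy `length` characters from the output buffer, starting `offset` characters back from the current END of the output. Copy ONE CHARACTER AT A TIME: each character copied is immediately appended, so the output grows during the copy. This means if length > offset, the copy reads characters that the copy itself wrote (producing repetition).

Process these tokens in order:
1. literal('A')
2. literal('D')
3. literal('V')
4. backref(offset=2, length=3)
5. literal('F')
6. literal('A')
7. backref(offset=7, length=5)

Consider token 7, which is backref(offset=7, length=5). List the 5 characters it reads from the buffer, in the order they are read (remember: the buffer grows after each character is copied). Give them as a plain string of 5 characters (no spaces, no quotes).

Token 1: literal('A'). Output: "A"
Token 2: literal('D'). Output: "AD"
Token 3: literal('V'). Output: "ADV"
Token 4: backref(off=2, len=3) (overlapping!). Copied 'DVD' from pos 1. Output: "ADVDVD"
Token 5: literal('F'). Output: "ADVDVDF"
Token 6: literal('A'). Output: "ADVDVDFA"
Token 7: backref(off=7, len=5). Buffer before: "ADVDVDFA" (len 8)
  byte 1: read out[1]='D', append. Buffer now: "ADVDVDFAD"
  byte 2: read out[2]='V', append. Buffer now: "ADVDVDFADV"
  byte 3: read out[3]='D', append. Buffer now: "ADVDVDFADVD"
  byte 4: read out[4]='V', append. Buffer now: "ADVDVDFADVDV"
  byte 5: read out[5]='D', append. Buffer now: "ADVDVDFADVDVD"

Answer: DVDVD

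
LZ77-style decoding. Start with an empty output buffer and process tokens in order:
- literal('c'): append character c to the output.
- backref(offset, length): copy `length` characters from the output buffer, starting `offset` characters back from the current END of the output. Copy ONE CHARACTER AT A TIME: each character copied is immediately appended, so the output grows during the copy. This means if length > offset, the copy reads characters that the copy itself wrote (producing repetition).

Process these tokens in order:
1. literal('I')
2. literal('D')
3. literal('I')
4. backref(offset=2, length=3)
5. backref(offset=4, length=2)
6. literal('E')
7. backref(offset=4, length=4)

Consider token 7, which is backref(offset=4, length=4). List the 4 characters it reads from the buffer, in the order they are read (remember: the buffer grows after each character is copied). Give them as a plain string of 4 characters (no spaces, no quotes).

Answer: DIDE

Derivation:
Token 1: literal('I'). Output: "I"
Token 2: literal('D'). Output: "ID"
Token 3: literal('I'). Output: "IDI"
Token 4: backref(off=2, len=3) (overlapping!). Copied 'DID' from pos 1. Output: "IDIDID"
Token 5: backref(off=4, len=2). Copied 'ID' from pos 2. Output: "IDIDIDID"
Token 6: literal('E'). Output: "IDIDIDIDE"
Token 7: backref(off=4, len=4). Buffer before: "IDIDIDIDE" (len 9)
  byte 1: read out[5]='D', append. Buffer now: "IDIDIDIDED"
  byte 2: read out[6]='I', append. Buffer now: "IDIDIDIDEDI"
  byte 3: read out[7]='D', append. Buffer now: "IDIDIDIDEDID"
  byte 4: read out[8]='E', append. Buffer now: "IDIDIDIDEDIDE"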